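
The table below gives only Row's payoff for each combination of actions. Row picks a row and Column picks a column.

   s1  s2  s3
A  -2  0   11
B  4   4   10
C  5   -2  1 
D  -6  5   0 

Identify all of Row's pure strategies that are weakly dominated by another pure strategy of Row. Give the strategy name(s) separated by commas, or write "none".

A is not dominated — it holds its own against B at s3 (11>10); C at s2 (0>-2); D at s1 (-2>-6).
B: no other strategy beats it everywhere (A at s1 (4>-2); C at s2 (4>-2); D at s1 (4>-6)).
Nothing dominates C: A at s1 (5>-2); B at s1 (5>4); D at s1 (5>-6).
Nothing dominates D: A at s2 (5>0); B at s2 (5>4); C at s2 (5>-2).

none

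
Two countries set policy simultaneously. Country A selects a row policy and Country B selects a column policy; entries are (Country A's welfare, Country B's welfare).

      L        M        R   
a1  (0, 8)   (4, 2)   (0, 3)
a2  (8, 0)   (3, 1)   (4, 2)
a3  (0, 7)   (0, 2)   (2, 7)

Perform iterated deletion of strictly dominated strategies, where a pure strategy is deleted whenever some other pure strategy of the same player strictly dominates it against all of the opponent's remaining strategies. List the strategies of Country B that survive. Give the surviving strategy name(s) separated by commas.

For Country A, a2 strictly dominates a3 on the remaining columns (L: 8>0, M: 3>0, R: 4>2); eliminate a3.
For Country B, R strictly dominates M on the remaining rows (a1: 3>2, a2: 2>1); eliminate M.
For Country A, a2 strictly dominates a1 on the remaining columns (L: 8>0, R: 4>0); eliminate a1.
Country B's strategy L is strictly dominated by R (a2: 2>0) and is removed.
Among the remaining strategies, none is strictly dominated by another pure strategy of the same player, so the elimination stops.
Surviving strategies — Country A: {a2}; Country B: {R}.

R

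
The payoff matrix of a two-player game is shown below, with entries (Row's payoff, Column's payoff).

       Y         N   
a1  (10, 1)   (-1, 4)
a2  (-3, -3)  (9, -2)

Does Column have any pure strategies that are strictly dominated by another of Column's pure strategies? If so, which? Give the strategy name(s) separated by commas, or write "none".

Y: dominated, since N does at least as well everywhere (a1: 4>1, a2: -2>-3).
N is not dominated — it holds its own against Y at a1 (4>1).

Y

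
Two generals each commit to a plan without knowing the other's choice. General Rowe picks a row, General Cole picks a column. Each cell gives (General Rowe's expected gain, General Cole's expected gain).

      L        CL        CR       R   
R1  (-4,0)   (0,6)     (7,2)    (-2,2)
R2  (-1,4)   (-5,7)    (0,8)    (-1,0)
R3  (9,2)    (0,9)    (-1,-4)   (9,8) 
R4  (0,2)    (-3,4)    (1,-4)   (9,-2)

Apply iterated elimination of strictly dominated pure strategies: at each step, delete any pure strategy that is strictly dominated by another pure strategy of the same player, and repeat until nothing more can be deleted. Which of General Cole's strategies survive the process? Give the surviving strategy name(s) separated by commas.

General Rowe's strategy R2 is strictly dominated by R4 (L: 0>-1, CL: -3>-5, CR: 1>0, R: 9>-1) and is removed.
Column L is eliminated: CL beats it against every remaining row (R1: 6>0, R3: 9>2, R4: 4>2).
Column CR is eliminated: CL beats it against every remaining row (R1: 6>2, R3: 9>-4, R4: 4>-4).
Column R is eliminated: CL beats it against every remaining row (R1: 6>2, R3: 9>8, R4: 4>-2).
Row R4 is eliminated: R1 beats it against every remaining column (CL: 0>-3).
Among the remaining strategies, none is strictly dominated by another pure strategy of the same player, so the elimination stops.
Surviving strategies — General Rowe: {R1, R3}; General Cole: {CL}.

CL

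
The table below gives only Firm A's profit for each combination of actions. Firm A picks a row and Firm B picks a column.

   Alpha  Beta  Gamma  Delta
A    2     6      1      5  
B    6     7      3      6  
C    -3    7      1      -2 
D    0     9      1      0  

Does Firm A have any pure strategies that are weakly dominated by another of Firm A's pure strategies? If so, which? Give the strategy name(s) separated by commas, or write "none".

A, C

A is weakly dominated by B (Alpha: 6>2, Beta: 7>6, Gamma: 3>1, Delta: 6>5).
B: no other strategy beats it everywhere (A at Alpha (6>2); C at Alpha (6>-3); D at Alpha (6>0)).
C: dominated, since B does at least as well everywhere (Alpha: 6>-3, Beta: 7=7, Gamma: 3>1, Delta: 6>-2).
D: no other strategy beats it everywhere (A at Beta (9>6); B at Beta (9>7); C at Alpha (0>-3)).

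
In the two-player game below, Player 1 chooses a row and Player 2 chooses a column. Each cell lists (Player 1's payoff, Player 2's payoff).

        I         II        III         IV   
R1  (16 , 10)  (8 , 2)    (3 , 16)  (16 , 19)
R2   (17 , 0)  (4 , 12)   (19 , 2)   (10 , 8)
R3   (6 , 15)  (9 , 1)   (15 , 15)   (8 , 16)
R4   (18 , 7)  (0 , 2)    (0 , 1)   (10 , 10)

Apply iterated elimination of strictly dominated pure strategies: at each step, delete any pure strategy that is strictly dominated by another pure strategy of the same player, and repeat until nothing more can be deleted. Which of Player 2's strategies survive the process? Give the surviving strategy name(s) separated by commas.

IV

Column I is eliminated: IV beats it against every remaining row (R1: 19>10, R2: 8>0, R3: 16>15, R4: 10>7).
Player 1's strategy R4 is strictly dominated by R1 (II: 8>0, III: 3>0, IV: 16>10) and is removed.
Column III is eliminated: IV beats it against every remaining row (R1: 19>16, R2: 8>2, R3: 16>15).
Row R2 is eliminated: R1 beats it against every remaining column (II: 8>4, IV: 16>10).
For Player 2, IV strictly dominates II on the remaining rows (R1: 19>2, R3: 16>1); eliminate II.
Player 1's strategy R3 is strictly dominated by R1 (IV: 16>8) and is removed.
Among the remaining strategies, none is strictly dominated by another pure strategy of the same player, so the elimination stops.
Surviving strategies — Player 1: {R1}; Player 2: {IV}.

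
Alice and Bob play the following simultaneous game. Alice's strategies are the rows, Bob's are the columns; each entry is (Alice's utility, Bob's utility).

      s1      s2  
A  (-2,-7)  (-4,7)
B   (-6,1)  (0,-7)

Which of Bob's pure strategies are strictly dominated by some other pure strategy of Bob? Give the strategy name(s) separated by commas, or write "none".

s1 is not dominated — it holds its own against s2 at B (1>-7).
Nothing dominates s2: s1 at A (7>-7).

none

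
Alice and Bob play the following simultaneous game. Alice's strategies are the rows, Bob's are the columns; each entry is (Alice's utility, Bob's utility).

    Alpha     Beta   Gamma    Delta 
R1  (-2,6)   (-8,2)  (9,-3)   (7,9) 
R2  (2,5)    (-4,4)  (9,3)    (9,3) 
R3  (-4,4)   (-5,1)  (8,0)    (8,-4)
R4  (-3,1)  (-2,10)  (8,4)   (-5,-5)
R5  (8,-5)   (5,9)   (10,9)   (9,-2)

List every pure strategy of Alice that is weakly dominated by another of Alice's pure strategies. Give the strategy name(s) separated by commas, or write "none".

R1 is weakly dominated by R2 (Alpha: 2>-2, Beta: -4>-8, Gamma: 9=9, Delta: 9>7).
R2: dominated, since R5 does at least as well everywhere (Alpha: 8>2, Beta: 5>-4, Gamma: 10>9, Delta: 9=9).
R2 weakly dominates R3 — Alpha: 2>-4, Beta: -4>-5, Gamma: 9>8, Delta: 9>8.
R5 weakly dominates R4 — Alpha: 8>-3, Beta: 5>-2, Gamma: 10>8, Delta: 9>-5.
Nothing dominates R5: R1 at Alpha (8>-2); R2 at Alpha (8>2); R3 at Alpha (8>-4); R4 at Alpha (8>-3).

R1, R2, R3, R4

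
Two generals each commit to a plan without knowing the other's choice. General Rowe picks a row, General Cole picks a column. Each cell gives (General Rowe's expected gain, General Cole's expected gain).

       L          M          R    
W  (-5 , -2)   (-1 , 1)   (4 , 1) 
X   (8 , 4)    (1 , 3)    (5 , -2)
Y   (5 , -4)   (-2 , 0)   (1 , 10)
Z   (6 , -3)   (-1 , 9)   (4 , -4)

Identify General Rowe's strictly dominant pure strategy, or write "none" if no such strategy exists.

X

X vs W: L: 8>-5, M: 1>-1, R: 5>4.
X vs Y: L: 8>5, M: 1>-2, R: 5>1.
X vs Z: L: 8>6, M: 1>-1, R: 5>4.
X strictly beats every other strategy against every opponent action, so it is strictly dominant.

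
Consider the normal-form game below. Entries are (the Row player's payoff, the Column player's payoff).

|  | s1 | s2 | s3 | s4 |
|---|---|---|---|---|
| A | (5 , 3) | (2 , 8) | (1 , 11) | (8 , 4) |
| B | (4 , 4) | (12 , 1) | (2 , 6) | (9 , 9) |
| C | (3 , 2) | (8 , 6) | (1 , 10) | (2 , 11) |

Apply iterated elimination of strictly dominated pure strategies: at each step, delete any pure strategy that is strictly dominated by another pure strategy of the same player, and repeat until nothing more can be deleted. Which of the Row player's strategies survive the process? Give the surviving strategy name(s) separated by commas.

Row C is eliminated: B beats it against every remaining column (s1: 4>3, s2: 12>8, s3: 2>1, s4: 9>2).
Column s1 is eliminated: s3 beats it against every remaining row (A: 11>3, B: 6>4).
The Row player's strategy A is strictly dominated by B (s2: 12>2, s3: 2>1, s4: 9>8) and is removed.
Column s2 is eliminated: s3 beats it against every remaining row (B: 6>1).
For the Column player, s4 strictly dominates s3 on the remaining rows (B: 9>6); eliminate s3.
Among the remaining strategies, none is strictly dominated by another pure strategy of the same player, so the elimination stops.
Surviving strategies — the Row player: {B}; the Column player: {s4}.

B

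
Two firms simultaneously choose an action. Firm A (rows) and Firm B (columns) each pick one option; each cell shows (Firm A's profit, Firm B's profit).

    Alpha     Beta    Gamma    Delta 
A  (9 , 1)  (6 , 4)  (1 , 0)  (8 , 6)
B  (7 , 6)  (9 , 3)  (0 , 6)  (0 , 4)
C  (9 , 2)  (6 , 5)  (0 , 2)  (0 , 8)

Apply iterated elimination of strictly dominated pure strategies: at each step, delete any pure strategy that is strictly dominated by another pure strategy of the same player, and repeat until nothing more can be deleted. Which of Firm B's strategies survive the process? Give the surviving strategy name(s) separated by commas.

Delta

Column Beta is eliminated: Delta beats it against every remaining row (A: 6>4, B: 4>3, C: 8>5).
For Firm A, A strictly dominates B on the remaining columns (Alpha: 9>7, Gamma: 1>0, Delta: 8>0); eliminate B.
Firm B's strategy Alpha is strictly dominated by Delta (A: 6>1, C: 8>2) and is removed.
Firm A's strategy C is strictly dominated by A (Gamma: 1>0, Delta: 8>0) and is removed.
Column Gamma is eliminated: Delta beats it against every remaining row (A: 6>0).
Among the remaining strategies, none is strictly dominated by another pure strategy of the same player, so the elimination stops.
Surviving strategies — Firm A: {A}; Firm B: {Delta}.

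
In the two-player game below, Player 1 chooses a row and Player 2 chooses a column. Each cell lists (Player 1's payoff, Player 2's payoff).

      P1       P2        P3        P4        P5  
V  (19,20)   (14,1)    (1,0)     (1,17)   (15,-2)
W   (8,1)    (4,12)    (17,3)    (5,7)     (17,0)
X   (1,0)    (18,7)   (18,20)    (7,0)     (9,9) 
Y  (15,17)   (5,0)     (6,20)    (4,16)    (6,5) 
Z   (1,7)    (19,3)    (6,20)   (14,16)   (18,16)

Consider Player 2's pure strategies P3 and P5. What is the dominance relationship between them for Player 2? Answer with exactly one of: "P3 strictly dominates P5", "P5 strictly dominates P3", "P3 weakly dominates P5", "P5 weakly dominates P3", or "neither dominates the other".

Compare P3 to P5 across each choice by Player 1: V: 0>-2, W: 3>0, X: 20>9, Y: 20>5, Z: 20>16.
P3 gives a strictly higher payoff against each choice by Player 1, so P3 strictly dominates P5.

P3 strictly dominates P5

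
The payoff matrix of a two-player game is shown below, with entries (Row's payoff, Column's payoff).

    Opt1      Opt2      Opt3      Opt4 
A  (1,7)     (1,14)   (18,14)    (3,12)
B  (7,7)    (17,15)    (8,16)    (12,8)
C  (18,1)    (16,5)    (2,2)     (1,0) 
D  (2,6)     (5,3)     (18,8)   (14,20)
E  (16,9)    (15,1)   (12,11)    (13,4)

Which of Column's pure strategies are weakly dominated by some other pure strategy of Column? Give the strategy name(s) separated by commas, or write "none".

Opt1: dominated, since Opt3 does at least as well everywhere (A: 14>7, B: 16>7, C: 2>1, D: 8>6, E: 11>9).
Nothing dominates Opt2: Opt1 at A (14>7); Opt3 at C (5>2); Opt4 at A (14>12).
Nothing dominates Opt3: Opt1 at A (14>7); Opt2 at B (16>15); Opt4 at A (14>12).
Nothing dominates Opt4: Opt1 at A (12>7); Opt2 at D (20>3); Opt3 at D (20>8).

Opt1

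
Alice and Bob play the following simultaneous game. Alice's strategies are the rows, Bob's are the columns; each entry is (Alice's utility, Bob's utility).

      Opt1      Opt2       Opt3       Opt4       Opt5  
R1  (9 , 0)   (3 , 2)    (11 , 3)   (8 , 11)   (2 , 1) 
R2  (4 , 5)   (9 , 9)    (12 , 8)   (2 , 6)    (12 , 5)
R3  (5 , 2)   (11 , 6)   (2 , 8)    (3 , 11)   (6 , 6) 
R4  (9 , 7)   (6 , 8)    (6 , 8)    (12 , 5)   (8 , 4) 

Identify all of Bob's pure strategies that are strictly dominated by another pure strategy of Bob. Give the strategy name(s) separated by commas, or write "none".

Opt2 strictly dominates Opt1 — R1: 2>0, R2: 9>5, R3: 6>2, R4: 8>7.
Nothing dominates Opt2: Opt1 at R1 (2>0); Opt3 at R2 (9>8); Opt4 at R2 (9>6); Opt5 at R1 (2>1).
Nothing dominates Opt3: Opt1 at R1 (3>0); Opt2 at R1 (3>2); Opt4 at R2 (8>6); Opt5 at R1 (3>1).
Nothing dominates Opt4: Opt1 at R1 (11>0); Opt2 at R1 (11>2); Opt3 at R1 (11>3); Opt5 at R1 (11>1).
Opt5: dominated, since Opt3 does at least as well everywhere (R1: 3>1, R2: 8>5, R3: 8>6, R4: 8>4).

Opt1, Opt5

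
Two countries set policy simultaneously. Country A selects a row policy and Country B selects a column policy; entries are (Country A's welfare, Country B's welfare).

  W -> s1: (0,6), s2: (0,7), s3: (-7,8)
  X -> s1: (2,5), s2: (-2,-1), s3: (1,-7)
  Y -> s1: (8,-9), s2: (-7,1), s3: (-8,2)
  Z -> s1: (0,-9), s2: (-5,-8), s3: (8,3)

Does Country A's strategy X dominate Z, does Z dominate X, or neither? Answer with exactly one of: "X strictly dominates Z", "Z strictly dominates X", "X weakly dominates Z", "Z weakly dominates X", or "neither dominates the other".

neither dominates the other

X's payoffs vs Z's, by Country B's action — s1: 2>0, s2: -2>-5, s3: 1<8.
X does better at s1, s2 but worse at s3; neither strategy dominates the other.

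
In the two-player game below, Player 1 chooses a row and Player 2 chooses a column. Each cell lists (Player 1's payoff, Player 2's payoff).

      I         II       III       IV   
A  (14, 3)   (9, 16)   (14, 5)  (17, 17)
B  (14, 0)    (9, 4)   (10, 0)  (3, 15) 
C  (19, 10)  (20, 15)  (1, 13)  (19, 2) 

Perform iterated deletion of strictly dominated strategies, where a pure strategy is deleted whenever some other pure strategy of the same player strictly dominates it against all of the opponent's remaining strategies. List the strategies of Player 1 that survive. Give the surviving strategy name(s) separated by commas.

C

For Player 2, II strictly dominates I on the remaining rows (A: 16>3, B: 4>0, C: 15>10); eliminate I.
Column III is eliminated: II beats it against every remaining row (A: 16>5, B: 4>0, C: 15>13).
For Player 1, C strictly dominates A on the remaining columns (II: 20>9, IV: 19>17); eliminate A.
Player 1's strategy B is strictly dominated by C (II: 20>9, IV: 19>3) and is removed.
Column IV is eliminated: II beats it against every remaining row (C: 15>2).
Among the remaining strategies, none is strictly dominated by another pure strategy of the same player, so the elimination stops.
Surviving strategies — Player 1: {C}; Player 2: {II}.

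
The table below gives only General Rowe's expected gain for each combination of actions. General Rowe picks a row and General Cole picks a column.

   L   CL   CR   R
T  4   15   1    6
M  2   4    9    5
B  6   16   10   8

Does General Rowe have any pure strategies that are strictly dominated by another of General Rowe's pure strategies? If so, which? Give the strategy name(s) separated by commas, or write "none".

T, M

B strictly dominates T — L: 6>4, CL: 16>15, CR: 10>1, R: 8>6.
B strictly dominates M — L: 6>2, CL: 16>4, CR: 10>9, R: 8>5.
B: no other strategy beats it everywhere (T at L (6>4); M at L (6>2)).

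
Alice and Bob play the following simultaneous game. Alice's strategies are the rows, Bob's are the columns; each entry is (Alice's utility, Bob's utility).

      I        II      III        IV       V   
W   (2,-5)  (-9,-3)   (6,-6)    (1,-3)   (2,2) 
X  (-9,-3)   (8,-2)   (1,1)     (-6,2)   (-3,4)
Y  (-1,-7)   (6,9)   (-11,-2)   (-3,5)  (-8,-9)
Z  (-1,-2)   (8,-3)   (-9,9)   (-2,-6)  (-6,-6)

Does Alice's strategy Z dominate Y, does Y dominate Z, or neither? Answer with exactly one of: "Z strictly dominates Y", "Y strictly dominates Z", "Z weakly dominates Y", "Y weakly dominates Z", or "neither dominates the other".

Z weakly dominates Y

Compare Z to Y across each opponent action: I: -1=-1, II: 8>6, III: -9>-11, IV: -2>-3, V: -6>-8.
Z is at least as good everywhere and strictly better somewhere (tied only at I), so Z weakly but not strictly dominates Y.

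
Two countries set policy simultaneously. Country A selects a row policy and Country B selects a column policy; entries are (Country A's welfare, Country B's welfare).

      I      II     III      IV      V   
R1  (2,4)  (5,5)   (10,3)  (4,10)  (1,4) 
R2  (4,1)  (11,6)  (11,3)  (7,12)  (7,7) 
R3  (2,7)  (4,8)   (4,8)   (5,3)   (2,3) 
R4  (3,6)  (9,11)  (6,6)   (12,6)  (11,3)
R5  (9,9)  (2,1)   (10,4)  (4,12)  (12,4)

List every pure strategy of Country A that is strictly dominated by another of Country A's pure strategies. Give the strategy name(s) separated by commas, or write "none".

R2 strictly dominates R1 — I: 4>2, II: 11>5, III: 11>10, IV: 7>4, V: 7>1.
R2 is not dominated — it holds its own against R1 at I (4>2); R3 at I (4>2); R4 at I (4>3); R5 at II (11>2).
R2 strictly dominates R3 — I: 4>2, II: 11>4, III: 11>4, IV: 7>5, V: 7>2.
R4 is not dominated — it holds its own against R1 at I (3>2); R2 at IV (12>7); R3 at I (3>2); R5 at II (9>2).
Nothing dominates R5: R1 at I (9>2); R2 at I (9>4); R3 at I (9>2); R4 at I (9>3).

R1, R3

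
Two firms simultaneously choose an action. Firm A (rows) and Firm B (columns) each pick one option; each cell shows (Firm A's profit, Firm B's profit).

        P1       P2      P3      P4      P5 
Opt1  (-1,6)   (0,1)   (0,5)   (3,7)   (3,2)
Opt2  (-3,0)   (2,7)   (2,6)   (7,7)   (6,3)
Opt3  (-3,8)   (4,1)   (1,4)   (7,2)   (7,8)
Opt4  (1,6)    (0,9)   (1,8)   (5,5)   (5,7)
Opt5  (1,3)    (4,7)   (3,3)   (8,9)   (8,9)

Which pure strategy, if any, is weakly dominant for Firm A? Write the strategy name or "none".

Opt5 vs Opt1: P1: 1>-1, P2: 4>0, P3: 3>0, P4: 8>3, P5: 8>3.
Opt5 vs Opt2: P1: 1>-3, P2: 4>2, P3: 3>2, P4: 8>7, P5: 8>6.
Opt5 vs Opt3: P1: 1>-3, P2: 4=4, P3: 3>1, P4: 8>7, P5: 8>7.
Opt5 vs Opt4: P1: 1=1, P2: 4>0, P3: 3>1, P4: 8>5, P5: 8>5.
Opt5 is at least as good as every other strategy against every opponent action, so it is weakly dominant.

Opt5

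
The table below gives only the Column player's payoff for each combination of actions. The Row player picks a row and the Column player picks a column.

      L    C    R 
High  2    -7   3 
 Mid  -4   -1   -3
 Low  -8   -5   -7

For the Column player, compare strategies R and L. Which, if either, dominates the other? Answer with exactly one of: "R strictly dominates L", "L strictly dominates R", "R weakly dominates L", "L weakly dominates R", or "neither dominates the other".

R strictly dominates L

R's payoffs vs L's, by the Row player's action — High: 3>2, Mid: -3>-4, Low: -7>-8.
Every comparison favours R, so R strictly dominates L.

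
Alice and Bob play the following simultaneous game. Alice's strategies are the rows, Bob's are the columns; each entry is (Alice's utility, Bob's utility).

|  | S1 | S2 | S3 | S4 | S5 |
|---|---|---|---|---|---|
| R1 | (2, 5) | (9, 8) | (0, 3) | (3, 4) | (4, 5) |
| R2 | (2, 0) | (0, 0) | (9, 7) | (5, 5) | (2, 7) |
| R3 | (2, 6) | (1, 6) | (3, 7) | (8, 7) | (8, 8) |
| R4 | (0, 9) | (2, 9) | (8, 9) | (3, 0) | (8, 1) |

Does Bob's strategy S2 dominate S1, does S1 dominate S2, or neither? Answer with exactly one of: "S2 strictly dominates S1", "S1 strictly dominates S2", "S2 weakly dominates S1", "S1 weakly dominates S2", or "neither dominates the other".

S2 weakly dominates S1

Compare S2 to S1 across every action of Alice: R1: 8>5, R2: 0=0, R3: 6=6, R4: 9=9.
S2 is at least as good everywhere and strictly better somewhere (tied only at R2, R3, R4), so S2 weakly but not strictly dominates S1.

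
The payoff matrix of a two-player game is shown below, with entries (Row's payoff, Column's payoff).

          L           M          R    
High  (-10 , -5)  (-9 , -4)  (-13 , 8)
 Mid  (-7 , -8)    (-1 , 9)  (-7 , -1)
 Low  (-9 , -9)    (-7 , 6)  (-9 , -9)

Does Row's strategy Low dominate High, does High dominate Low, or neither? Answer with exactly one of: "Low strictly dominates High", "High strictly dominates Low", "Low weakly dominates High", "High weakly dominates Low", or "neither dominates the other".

Low's payoffs vs High's, by Column's action — L: -9>-10, M: -7>-9, R: -9>-13.
Low gives a strictly higher payoff against each opponent action, so Low strictly dominates High.

Low strictly dominates High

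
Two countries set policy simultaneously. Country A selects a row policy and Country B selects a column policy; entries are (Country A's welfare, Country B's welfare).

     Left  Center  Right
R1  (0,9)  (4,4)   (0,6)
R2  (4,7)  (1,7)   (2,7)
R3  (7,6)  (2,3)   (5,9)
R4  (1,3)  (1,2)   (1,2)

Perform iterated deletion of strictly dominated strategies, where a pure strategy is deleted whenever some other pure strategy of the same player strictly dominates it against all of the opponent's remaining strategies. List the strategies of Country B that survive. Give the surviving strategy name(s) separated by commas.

Row R2 is eliminated: R3 beats it against every remaining column (Left: 7>4, Center: 2>1, Right: 5>2).
For Country A, R3 strictly dominates R4 on the remaining columns (Left: 7>1, Center: 2>1, Right: 5>1); eliminate R4.
Column Center is eliminated: Left beats it against every remaining row (R1: 9>4, R3: 6>3).
Row R1 is eliminated: R3 beats it against every remaining column (Left: 7>0, Right: 5>0).
Column Left is eliminated: Right beats it against every remaining row (R3: 9>6).
Among the remaining strategies, none is strictly dominated by another pure strategy of the same player, so the elimination stops.
Surviving strategies — Country A: {R3}; Country B: {Right}.

Right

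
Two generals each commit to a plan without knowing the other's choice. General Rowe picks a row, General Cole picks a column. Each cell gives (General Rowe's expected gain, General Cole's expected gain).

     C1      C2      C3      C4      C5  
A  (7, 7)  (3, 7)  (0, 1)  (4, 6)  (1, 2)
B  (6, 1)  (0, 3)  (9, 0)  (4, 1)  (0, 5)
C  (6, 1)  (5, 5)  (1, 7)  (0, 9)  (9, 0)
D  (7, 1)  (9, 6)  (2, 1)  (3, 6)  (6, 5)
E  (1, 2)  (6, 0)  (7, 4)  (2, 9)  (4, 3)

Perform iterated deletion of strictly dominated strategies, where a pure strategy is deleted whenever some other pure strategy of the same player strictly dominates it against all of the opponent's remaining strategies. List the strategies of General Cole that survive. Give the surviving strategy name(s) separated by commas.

C1, C2, C4, C5

Column C3 is eliminated: C4 beats it against every remaining row (A: 6>1, B: 1>0, C: 9>7, D: 6>1, E: 9>4).
For General Rowe, D strictly dominates E on the remaining columns (C1: 7>1, C2: 9>6, C4: 3>2, C5: 6>4); eliminate E.
Among the remaining strategies, none is strictly dominated by another pure strategy of the same player, so the elimination stops.
Surviving strategies — General Rowe: {A, B, C, D}; General Cole: {C1, C2, C4, C5}.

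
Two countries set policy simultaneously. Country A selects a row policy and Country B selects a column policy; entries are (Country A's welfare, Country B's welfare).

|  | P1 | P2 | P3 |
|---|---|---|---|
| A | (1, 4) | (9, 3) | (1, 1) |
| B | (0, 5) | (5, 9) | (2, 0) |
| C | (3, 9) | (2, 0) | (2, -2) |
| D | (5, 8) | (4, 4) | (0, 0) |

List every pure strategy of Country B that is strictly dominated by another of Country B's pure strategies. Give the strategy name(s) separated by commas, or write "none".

Nothing dominates P1: P2 at A (4>3); P3 at A (4>1).
P2 is not dominated — it holds its own against P1 at B (9>5); P3 at A (3>1).
P3 is strictly dominated by P1 (A: 4>1, B: 5>0, C: 9>-2, D: 8>0).

P3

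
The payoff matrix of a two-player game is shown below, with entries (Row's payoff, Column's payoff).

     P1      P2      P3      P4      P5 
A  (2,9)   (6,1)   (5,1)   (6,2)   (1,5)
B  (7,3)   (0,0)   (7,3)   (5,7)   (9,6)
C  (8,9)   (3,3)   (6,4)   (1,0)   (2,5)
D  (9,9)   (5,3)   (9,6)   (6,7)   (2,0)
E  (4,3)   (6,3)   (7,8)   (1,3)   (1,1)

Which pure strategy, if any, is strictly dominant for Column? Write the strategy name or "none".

P1 fails to dominate P2 at E (3=3).
P2 fails to dominate P1 at A (1<9).
P3 fails to dominate P1 at A (1<9).
P4 fails to dominate P1 at A (2<9).
P5 fails to dominate P1 at A (5<9).
No single strategy dominates all the others.

none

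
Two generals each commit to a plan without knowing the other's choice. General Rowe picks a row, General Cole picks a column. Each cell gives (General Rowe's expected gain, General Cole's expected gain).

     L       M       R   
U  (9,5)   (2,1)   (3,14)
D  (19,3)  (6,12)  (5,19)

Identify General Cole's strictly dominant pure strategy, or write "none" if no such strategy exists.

R vs L: U: 14>5, D: 19>3.
R vs M: U: 14>1, D: 19>12.
R strictly beats every other strategy against every opponent action, so it is strictly dominant.

R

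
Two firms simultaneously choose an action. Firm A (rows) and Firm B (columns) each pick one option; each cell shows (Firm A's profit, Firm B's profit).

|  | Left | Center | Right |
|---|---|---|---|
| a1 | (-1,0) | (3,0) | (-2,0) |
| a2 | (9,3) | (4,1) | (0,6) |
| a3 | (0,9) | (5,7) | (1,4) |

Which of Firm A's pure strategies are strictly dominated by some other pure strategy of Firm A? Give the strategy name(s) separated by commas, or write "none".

a1

a2 strictly dominates a1 — Left: 9>-1, Center: 4>3, Right: 0>-2.
Nothing dominates a2: a1 at Left (9>-1); a3 at Left (9>0).
a3 is not dominated — it holds its own against a1 at Left (0>-1); a2 at Center (5>4).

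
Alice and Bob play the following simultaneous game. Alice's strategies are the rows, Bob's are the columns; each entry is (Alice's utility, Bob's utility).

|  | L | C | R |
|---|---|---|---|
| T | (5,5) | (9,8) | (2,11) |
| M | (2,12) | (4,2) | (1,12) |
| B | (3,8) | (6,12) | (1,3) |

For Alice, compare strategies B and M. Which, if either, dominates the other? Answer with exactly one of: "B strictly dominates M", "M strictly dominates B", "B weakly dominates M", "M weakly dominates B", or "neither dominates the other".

B's payoffs vs M's, by Bob's action — L: 3>2, C: 6>4, R: 1=1.
B is at least as good everywhere and strictly better somewhere (tied only at R), so B weakly but not strictly dominates M.

B weakly dominates M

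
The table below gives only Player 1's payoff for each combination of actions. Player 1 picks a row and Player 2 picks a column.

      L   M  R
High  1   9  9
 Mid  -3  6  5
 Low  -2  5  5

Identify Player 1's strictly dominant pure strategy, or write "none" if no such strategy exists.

High vs Mid: L: 1>-3, M: 9>6, R: 9>5.
High vs Low: L: 1>-2, M: 9>5, R: 9>5.
High strictly beats every other strategy against every opponent action, so it is strictly dominant.

High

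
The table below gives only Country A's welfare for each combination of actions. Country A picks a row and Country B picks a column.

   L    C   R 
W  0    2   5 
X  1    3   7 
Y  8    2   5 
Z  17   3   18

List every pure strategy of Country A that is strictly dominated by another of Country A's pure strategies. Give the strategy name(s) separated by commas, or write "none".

W, Y

W is strictly dominated by X (L: 1>0, C: 3>2, R: 7>5).
Nothing dominates X: W at L (1>0); Y at C (3>2); Z at C (3=3).
Y is strictly dominated by Z (L: 17>8, C: 3>2, R: 18>5).
Z is not dominated — it holds its own against W at L (17>0); X at L (17>1); Y at L (17>8).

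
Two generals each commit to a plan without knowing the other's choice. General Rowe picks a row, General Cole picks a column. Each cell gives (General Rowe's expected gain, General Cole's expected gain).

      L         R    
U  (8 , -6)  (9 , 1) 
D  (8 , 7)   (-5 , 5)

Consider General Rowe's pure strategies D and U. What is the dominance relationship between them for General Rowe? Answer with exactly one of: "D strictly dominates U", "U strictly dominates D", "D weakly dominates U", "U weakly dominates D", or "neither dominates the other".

U weakly dominates D

Compare D to U across every action of General Cole: L: 8=8, R: -5<9.
U is at least as good everywhere and strictly better somewhere (tied at L), so U weakly dominates D.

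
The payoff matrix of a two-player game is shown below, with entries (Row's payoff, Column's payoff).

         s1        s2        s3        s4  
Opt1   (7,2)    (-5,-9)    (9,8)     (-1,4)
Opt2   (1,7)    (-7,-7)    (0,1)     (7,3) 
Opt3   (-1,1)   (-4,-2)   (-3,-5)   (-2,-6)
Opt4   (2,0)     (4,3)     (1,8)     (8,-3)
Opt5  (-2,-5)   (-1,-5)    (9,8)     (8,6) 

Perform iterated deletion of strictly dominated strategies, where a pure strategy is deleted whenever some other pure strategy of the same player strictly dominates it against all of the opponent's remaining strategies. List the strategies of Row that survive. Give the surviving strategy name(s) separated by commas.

Opt1, Opt5

Row's strategy Opt2 is strictly dominated by Opt4 (s1: 2>1, s2: 4>-7, s3: 1>0, s4: 8>7) and is removed.
Row Opt3 is eliminated: Opt4 beats it against every remaining column (s1: 2>-1, s2: 4>-4, s3: 1>-3, s4: 8>-2).
Column's strategy s1 is strictly dominated by s3 (Opt1: 8>2, Opt4: 8>0, Opt5: 8>-5) and is removed.
Column s2 is eliminated: s3 beats it against every remaining row (Opt1: 8>-9, Opt4: 8>3, Opt5: 8>-5).
Column's strategy s4 is strictly dominated by s3 (Opt1: 8>4, Opt4: 8>-3, Opt5: 8>6) and is removed.
For Row, Opt1 strictly dominates Opt4 on the remaining columns (s3: 9>1); eliminate Opt4.
Among the remaining strategies, none is strictly dominated by another pure strategy of the same player, so the elimination stops.
Surviving strategies — Row: {Opt1, Opt5}; Column: {s3}.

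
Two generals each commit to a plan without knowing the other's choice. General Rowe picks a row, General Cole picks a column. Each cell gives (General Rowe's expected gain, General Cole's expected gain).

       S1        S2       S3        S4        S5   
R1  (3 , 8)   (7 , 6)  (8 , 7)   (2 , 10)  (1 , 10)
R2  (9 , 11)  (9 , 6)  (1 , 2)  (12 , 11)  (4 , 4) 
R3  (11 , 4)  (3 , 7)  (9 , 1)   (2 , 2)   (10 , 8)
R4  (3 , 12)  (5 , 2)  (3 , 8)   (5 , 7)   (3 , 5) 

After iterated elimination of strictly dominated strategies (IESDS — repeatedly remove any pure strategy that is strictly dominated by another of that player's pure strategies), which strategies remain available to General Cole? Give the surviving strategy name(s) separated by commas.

S1, S2, S4, S5

For General Cole, S1 strictly dominates S3 on the remaining rows (R1: 8>7, R2: 11>2, R3: 4>1, R4: 12>8); eliminate S3.
Row R1 is eliminated: R2 beats it against every remaining column (S1: 9>3, S2: 9>7, S4: 12>2, S5: 4>1).
General Rowe's strategy R4 is strictly dominated by R2 (S1: 9>3, S2: 9>5, S4: 12>5, S5: 4>3) and is removed.
Among the remaining strategies, none is strictly dominated by another pure strategy of the same player, so the elimination stops.
Surviving strategies — General Rowe: {R2, R3}; General Cole: {S1, S2, S4, S5}.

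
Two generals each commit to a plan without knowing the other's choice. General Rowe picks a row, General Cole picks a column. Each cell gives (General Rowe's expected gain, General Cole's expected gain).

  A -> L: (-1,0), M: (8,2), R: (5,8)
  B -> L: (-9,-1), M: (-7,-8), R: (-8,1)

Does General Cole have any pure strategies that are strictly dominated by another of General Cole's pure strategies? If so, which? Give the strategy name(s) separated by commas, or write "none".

L, M

L: dominated, since R does at least as well everywhere (A: 8>0, B: 1>-1).
R strictly dominates M — A: 8>2, B: 1>-8.
Nothing dominates R: L at A (8>0); M at A (8>2).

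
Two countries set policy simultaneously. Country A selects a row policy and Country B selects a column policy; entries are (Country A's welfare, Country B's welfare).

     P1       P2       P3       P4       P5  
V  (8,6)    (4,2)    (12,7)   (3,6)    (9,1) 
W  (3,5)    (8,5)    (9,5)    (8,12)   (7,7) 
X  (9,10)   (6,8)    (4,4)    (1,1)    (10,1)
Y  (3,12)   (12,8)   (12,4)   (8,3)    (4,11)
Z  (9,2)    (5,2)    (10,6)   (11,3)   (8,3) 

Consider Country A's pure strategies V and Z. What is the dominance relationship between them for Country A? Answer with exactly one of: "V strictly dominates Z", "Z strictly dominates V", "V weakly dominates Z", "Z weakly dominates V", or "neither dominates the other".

V's payoffs vs Z's, by Country B's action — P1: 8<9, P2: 4<5, P3: 12>10, P4: 3<11, P5: 9>8.
V does better at P3, P5 but worse at P1, P2, P4; neither strategy dominates the other.

neither dominates the other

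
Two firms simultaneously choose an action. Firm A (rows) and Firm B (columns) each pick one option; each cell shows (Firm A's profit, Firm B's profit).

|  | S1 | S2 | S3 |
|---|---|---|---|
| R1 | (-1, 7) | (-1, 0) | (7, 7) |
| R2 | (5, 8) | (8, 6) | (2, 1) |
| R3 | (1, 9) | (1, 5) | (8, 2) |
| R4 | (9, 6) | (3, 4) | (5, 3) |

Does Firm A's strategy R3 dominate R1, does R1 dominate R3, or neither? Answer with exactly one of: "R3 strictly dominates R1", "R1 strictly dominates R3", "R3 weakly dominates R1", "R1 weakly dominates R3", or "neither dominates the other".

R3 strictly dominates R1

R3's payoffs vs R1's, by Firm B's action — S1: 1>-1, S2: 1>-1, S3: 8>7.
R3 gives a strictly higher payoff against each opponent action, so R3 strictly dominates R1.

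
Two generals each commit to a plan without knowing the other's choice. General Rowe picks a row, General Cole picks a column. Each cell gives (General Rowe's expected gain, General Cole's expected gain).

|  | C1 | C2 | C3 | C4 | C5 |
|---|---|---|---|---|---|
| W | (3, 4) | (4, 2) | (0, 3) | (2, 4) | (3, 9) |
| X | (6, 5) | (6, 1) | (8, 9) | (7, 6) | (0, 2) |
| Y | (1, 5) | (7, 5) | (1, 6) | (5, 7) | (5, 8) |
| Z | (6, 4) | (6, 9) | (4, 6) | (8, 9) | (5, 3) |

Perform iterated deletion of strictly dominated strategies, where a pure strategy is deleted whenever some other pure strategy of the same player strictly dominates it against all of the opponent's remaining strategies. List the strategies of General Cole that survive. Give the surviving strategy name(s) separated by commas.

For General Rowe, Z strictly dominates W on the remaining columns (C1: 6>3, C2: 6>4, C3: 4>0, C4: 8>2, C5: 5>3); eliminate W.
For General Cole, C3 strictly dominates C1 on the remaining rows (X: 9>5, Y: 6>5, Z: 6>4); eliminate C1.
Among the remaining strategies, none is strictly dominated by another pure strategy of the same player, so the elimination stops.
Surviving strategies — General Rowe: {X, Y, Z}; General Cole: {C2, C3, C4, C5}.

C2, C3, C4, C5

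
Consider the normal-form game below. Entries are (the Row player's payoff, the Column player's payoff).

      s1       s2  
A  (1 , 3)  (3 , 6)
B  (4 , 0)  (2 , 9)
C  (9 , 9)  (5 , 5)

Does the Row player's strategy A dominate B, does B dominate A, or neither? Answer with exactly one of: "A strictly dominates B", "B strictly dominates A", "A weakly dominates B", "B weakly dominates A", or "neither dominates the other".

Compare A to B across every action of the Column player: s1: 1<4, s2: 3>2.
A does better at s2 but worse at s1; neither strategy dominates the other.

neither dominates the other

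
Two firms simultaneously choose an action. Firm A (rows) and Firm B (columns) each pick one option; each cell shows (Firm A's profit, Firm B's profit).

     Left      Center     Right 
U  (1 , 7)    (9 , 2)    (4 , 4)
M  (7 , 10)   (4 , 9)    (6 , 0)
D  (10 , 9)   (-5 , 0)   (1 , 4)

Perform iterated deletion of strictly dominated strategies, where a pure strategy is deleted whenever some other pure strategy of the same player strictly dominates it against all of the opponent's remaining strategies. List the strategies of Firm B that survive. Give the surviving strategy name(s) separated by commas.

Column Center is eliminated: Left beats it against every remaining row (U: 7>2, M: 10>9, D: 9>0).
For Firm A, M strictly dominates U on the remaining columns (Left: 7>1, Right: 6>4); eliminate U.
Column Right is eliminated: Left beats it against every remaining row (M: 10>0, D: 9>4).
For Firm A, D strictly dominates M on the remaining columns (Left: 10>7); eliminate M.
Among the remaining strategies, none is strictly dominated by another pure strategy of the same player, so the elimination stops.
Surviving strategies — Firm A: {D}; Firm B: {Left}.

Left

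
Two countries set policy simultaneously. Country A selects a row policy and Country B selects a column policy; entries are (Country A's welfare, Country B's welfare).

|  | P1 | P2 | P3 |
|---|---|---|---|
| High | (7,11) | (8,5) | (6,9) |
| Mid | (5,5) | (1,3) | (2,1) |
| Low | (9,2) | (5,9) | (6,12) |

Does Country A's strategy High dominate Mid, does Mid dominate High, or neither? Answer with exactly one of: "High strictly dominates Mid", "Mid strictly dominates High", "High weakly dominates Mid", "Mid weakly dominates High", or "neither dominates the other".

High strictly dominates Mid

Compare High to Mid across each choice by Country B: P1: 7>5, P2: 8>1, P3: 6>2.
Every comparison favours High, so High strictly dominates Mid.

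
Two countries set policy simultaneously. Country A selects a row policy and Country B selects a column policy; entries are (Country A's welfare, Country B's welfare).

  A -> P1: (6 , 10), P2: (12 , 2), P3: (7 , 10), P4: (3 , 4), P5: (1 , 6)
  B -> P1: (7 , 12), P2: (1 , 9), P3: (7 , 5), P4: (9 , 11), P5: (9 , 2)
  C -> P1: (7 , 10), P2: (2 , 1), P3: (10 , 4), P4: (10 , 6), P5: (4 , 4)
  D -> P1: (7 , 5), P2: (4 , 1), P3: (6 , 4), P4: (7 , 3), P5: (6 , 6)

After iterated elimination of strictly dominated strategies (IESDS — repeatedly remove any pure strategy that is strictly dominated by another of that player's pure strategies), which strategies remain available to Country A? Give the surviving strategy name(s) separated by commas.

B, C, D

Country B's strategy P2 is strictly dominated by P1 (A: 10>2, B: 12>9, C: 10>1, D: 5>1) and is removed.
Country A's strategy A is strictly dominated by C (P1: 7>6, P3: 10>7, P4: 10>3, P5: 4>1) and is removed.
For Country B, P1 strictly dominates P3 on the remaining rows (B: 12>5, C: 10>4, D: 5>4); eliminate P3.
For Country B, P1 strictly dominates P4 on the remaining rows (B: 12>11, C: 10>6, D: 5>3); eliminate P4.
Among the remaining strategies, none is strictly dominated by another pure strategy of the same player, so the elimination stops.
Surviving strategies — Country A: {B, C, D}; Country B: {P1, P5}.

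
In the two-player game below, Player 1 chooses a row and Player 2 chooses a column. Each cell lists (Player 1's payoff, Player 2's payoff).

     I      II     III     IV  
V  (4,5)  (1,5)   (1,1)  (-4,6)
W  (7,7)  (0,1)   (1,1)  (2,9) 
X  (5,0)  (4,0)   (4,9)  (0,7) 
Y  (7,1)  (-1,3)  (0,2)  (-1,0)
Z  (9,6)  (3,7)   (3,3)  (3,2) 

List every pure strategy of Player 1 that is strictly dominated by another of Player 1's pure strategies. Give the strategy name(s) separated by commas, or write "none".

V, W, Y

V is strictly dominated by X (I: 5>4, II: 4>1, III: 4>1, IV: 0>-4).
W is strictly dominated by Z (I: 9>7, II: 3>0, III: 3>1, IV: 3>2).
X is not dominated — it holds its own against V at I (5>4); W at II (4>0); Y at II (4>-1); Z at II (4>3).
Z strictly dominates Y — I: 9>7, II: 3>-1, III: 3>0, IV: 3>-1.
Z: no other strategy beats it everywhere (V at I (9>4); W at I (9>7); X at I (9>5); Y at I (9>7)).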